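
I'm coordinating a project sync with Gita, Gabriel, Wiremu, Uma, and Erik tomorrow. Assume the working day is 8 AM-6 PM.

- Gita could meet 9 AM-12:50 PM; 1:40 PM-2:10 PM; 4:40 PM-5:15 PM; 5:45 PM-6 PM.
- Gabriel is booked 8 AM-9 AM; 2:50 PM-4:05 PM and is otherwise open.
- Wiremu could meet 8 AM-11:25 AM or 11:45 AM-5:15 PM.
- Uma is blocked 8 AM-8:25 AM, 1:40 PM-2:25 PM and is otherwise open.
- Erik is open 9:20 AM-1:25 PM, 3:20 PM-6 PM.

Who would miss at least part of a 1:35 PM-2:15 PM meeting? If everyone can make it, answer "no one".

Erik, Gita, Uma

Gita free: 09:00-12:50, 13:40-14:10, 16:40-17:15, 17:45-18:00.
Gabriel free: 09:00-14:50, 16:05-18:00 (invert busy blocks within the working day).
Wiremu free: 08:00-11:25, 11:45-17:15.
Uma free: 08:25-13:40, 14:25-18:00 (invert busy blocks within the working day).
Erik free: 09:20-13:25, 15:20-18:00.
Gita: not fully free for 13:35-14:15. Gabriel: free for 13:35-14:15. Wiremu: free for 13:35-14:15. Uma: not fully free for 13:35-14:15. Erik: not fully free for 13:35-14:15.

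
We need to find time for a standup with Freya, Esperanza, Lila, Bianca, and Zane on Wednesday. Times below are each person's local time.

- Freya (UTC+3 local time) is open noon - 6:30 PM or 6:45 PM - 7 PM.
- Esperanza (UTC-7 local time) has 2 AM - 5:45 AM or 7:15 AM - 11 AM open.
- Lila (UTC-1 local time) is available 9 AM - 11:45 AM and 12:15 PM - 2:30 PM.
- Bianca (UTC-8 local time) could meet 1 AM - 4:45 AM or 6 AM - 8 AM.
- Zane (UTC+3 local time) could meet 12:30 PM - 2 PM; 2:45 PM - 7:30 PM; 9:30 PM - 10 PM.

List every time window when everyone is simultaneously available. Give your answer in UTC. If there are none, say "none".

Freya in UTC: 09:00-15:30, 15:45-16:00 (subtract 3h to convert from UTC+3).
Esperanza in UTC: 09:00-12:45, 14:15-18:00 (add 7h to convert from UTC-7).
Lila in UTC: 10:00-12:45, 13:15-15:30 (add 1h to convert from UTC-1).
Bianca in UTC: 09:00-12:45, 14:00-16:00 (add 8h to convert from UTC-8).
Zane in UTC: 09:30-11:00, 11:45-16:30, 18:30-19:00 (subtract 3h to convert from UTC+3).
Freya ∩ Esperanza: 09:00-12:45, 14:15-15:30, 15:45-16:00.
Freya ∩ Esperanza ∩ Lila: 10:00-12:45, 14:15-15:30.
Freya ∩ Esperanza ∩ Lila ∩ Bianca: 10:00-12:45, 14:15-15:30.
Freya ∩ Esperanza ∩ Lila ∩ Bianca ∩ Zane: 10:00-11:00, 11:45-12:45, 14:15-15:30.

10:00-11:00, 11:45-12:45, 14:15-15:30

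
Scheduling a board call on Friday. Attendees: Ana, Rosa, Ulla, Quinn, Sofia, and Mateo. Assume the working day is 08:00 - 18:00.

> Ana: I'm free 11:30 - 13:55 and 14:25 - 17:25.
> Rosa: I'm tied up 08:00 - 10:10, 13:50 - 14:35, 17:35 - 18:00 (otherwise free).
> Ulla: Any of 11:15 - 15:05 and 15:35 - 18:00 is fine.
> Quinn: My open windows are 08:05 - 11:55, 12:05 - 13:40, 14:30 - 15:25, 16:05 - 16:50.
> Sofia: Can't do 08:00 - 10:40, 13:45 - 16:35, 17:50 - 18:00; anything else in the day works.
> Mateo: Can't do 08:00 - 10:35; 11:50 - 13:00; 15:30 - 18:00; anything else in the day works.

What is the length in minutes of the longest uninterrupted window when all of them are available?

40

Ana free: 11:30-13:55, 14:25-17:25.
Rosa free: 10:10-13:50, 14:35-17:35 (invert busy blocks within the working day).
Ulla free: 11:15-15:05, 15:35-18:00.
Quinn free: 08:05-11:55, 12:05-13:40, 14:30-15:25, 16:05-16:50.
Sofia free: 10:40-13:45, 16:35-17:50 (invert busy blocks within the working day).
Mateo free: 10:35-11:50, 13:00-15:30 (invert busy blocks within the working day).
Ana ∩ Rosa: 11:30-13:50, 14:35-17:25.
Ana ∩ Rosa ∩ Ulla: 11:30-13:50, 14:35-15:05, 15:35-17:25.
Ana ∩ Rosa ∩ Ulla ∩ Quinn: 11:30-11:55, 12:05-13:40, 14:35-15:05, 16:05-16:50.
Ana ∩ Rosa ∩ Ulla ∩ Quinn ∩ Sofia: 11:30-11:55, 12:05-13:40, 16:35-16:50.
Ana ∩ Rosa ∩ Ulla ∩ Quinn ∩ Sofia ∩ Mateo: 11:30-11:50, 13:00-13:40.
So the common availability across everyone is 11:30-11:50, 13:00-13:40.
The longest is 13:00-13:40 at 40 minutes.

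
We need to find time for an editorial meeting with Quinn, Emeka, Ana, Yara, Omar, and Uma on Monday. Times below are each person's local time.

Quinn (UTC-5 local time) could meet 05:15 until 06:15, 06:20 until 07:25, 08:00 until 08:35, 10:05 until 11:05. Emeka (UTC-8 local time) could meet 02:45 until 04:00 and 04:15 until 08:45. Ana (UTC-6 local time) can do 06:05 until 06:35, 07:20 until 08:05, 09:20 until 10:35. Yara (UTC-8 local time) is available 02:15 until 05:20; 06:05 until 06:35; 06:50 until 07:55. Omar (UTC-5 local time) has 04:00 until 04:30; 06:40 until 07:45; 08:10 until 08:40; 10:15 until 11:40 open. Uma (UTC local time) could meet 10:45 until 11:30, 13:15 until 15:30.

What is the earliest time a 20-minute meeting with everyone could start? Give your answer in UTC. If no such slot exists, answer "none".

Quinn in UTC: 10:15-11:15, 11:20-12:25, 13:00-13:35, 15:05-16:05 (add 5h to convert from UTC-5).
Emeka in UTC: 10:45-12:00, 12:15-16:45 (add 8h to convert from UTC-8).
Ana in UTC: 12:05-12:35, 13:20-14:05, 15:20-16:35 (add 6h to convert from UTC-6).
Yara in UTC: 10:15-13:20, 14:05-14:35, 14:50-15:55 (add 8h to convert from UTC-8).
Omar in UTC: 09:00-09:30, 11:40-12:45, 13:10-13:40, 15:15-16:40 (add 5h to convert from UTC-5).
Uma in UTC: 10:45-11:30, 13:15-15:30.
Quinn ∩ Emeka: 10:45-11:15, 11:20-12:00, 12:15-12:25, 13:00-13:35, 15:05-16:05.
Quinn ∩ Emeka ∩ Ana: 12:15-12:25, 13:20-13:35, 15:20-16:05.
Quinn ∩ Emeka ∩ Ana ∩ Yara: 12:15-12:25, 15:20-15:55.
Quinn ∩ Emeka ∩ Ana ∩ Yara ∩ Omar: 12:15-12:25, 15:20-15:55.
Quinn ∩ Emeka ∩ Ana ∩ Yara ∩ Omar ∩ Uma: 15:20-15:30.
No common window is at least 20 minutes long.

none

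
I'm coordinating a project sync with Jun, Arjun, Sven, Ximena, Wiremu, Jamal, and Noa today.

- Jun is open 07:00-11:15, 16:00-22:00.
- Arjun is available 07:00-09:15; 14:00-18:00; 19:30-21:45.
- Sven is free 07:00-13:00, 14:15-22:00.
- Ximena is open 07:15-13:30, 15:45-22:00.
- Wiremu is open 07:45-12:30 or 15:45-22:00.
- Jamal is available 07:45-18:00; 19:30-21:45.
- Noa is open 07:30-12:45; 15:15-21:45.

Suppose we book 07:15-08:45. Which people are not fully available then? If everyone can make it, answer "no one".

Jun: free for 07:15-08:45. Arjun: free for 07:15-08:45. Sven: free for 07:15-08:45. Ximena: free for 07:15-08:45. Wiremu: not fully free for 07:15-08:45. Jamal: not fully free for 07:15-08:45. Noa: not fully free for 07:15-08:45.

Jamal, Noa, Wiremu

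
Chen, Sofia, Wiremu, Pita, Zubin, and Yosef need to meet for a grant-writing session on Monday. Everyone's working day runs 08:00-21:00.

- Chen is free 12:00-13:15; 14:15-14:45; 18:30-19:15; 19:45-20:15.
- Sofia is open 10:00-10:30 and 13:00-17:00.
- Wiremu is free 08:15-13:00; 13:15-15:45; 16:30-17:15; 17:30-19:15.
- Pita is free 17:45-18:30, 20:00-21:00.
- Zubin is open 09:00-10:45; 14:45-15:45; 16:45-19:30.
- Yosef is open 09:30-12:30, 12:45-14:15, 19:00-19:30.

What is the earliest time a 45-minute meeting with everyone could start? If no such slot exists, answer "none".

Chen ∩ Sofia: 13:00-13:15, 14:15-14:45.
Chen ∩ Sofia ∩ Wiremu: 14:15-14:45.
Chen ∩ Sofia ∩ Wiremu ∩ Pita: ∅.
Chen ∩ Sofia ∩ Wiremu ∩ Pita ∩ Zubin: ∅.
Chen ∩ Sofia ∩ Wiremu ∩ Pita ∩ Zubin ∩ Yosef: ∅.
There is no time when everyone is free.
No common window is at least 45 minutes long.

none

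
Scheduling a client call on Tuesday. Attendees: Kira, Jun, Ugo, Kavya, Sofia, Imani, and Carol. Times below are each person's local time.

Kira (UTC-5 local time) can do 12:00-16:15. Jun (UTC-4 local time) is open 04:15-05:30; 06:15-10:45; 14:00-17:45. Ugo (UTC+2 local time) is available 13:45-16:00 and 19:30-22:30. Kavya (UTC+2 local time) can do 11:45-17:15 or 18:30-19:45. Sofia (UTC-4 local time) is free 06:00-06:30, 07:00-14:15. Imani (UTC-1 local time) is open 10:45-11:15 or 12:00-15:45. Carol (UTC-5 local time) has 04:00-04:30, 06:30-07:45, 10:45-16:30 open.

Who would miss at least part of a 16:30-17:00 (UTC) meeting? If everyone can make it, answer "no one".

Kira in UTC: 17:00-21:15 (add 5h to convert from UTC-5).
Jun in UTC: 08:15-09:30, 10:15-14:45, 18:00-21:45 (add 4h to convert from UTC-4).
Ugo in UTC: 11:45-14:00, 17:30-20:30 (subtract 2h to convert from UTC+2).
Kavya in UTC: 09:45-15:15, 16:30-17:45 (subtract 2h to convert from UTC+2).
Sofia in UTC: 10:00-10:30, 11:00-18:15 (add 4h to convert from UTC-4).
Imani in UTC: 11:45-12:15, 13:00-16:45 (add 1h to convert from UTC-1).
Carol in UTC: 09:00-09:30, 11:30-12:45, 15:45-21:30 (add 5h to convert from UTC-5).
Kira: not fully free for 16:30-17:00. Jun: not fully free for 16:30-17:00. Ugo: not fully free for 16:30-17:00. Kavya: free for 16:30-17:00. Sofia: free for 16:30-17:00. Imani: not fully free for 16:30-17:00. Carol: free for 16:30-17:00.

Imani, Jun, Kira, Ugo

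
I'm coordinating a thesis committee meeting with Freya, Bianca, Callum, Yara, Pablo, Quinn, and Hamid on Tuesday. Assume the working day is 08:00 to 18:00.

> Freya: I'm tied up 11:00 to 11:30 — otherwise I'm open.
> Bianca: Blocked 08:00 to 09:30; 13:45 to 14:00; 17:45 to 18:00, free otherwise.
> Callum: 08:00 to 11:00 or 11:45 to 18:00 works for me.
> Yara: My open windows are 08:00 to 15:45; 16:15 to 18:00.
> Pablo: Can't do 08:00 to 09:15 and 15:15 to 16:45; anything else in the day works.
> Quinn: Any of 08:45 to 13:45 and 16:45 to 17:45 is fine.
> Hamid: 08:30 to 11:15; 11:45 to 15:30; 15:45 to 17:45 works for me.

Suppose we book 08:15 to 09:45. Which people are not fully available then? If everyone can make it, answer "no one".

Bianca, Hamid, Pablo, Quinn

Freya free: 08:00-11:00, 11:30-18:00 (invert busy blocks within the working day).
Bianca free: 09:30-13:45, 14:00-17:45 (invert busy blocks within the working day).
Callum free: 08:00-11:00, 11:45-18:00.
Yara free: 08:00-15:45, 16:15-18:00.
Pablo free: 09:15-15:15, 16:45-18:00 (invert busy blocks within the working day).
Quinn free: 08:45-13:45, 16:45-17:45.
Hamid free: 08:30-11:15, 11:45-15:30, 15:45-17:45.
Freya: free for 08:15-09:45. Bianca: not fully free for 08:15-09:45. Callum: free for 08:15-09:45. Yara: free for 08:15-09:45. Pablo: not fully free for 08:15-09:45. Quinn: not fully free for 08:15-09:45. Hamid: not fully free for 08:15-09:45.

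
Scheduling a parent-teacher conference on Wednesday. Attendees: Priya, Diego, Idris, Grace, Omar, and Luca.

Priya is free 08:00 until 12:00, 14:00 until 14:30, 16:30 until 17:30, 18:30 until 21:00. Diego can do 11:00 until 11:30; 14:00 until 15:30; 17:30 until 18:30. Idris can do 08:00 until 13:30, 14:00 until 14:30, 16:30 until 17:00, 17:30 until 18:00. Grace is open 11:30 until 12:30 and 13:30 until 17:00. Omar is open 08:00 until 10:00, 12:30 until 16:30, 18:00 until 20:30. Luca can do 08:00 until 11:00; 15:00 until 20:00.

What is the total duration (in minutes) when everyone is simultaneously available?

0

Priya ∩ Diego: 11:00-11:30, 14:00-14:30.
Priya ∩ Diego ∩ Idris: 11:00-11:30, 14:00-14:30.
Priya ∩ Diego ∩ Idris ∩ Grace: 14:00-14:30.
Priya ∩ Diego ∩ Idris ∩ Grace ∩ Omar: 14:00-14:30.
Priya ∩ Diego ∩ Idris ∩ Grace ∩ Omar ∩ Luca: ∅.
There is no time when everyone is free.
There is no common window, so the total is 0 minutes.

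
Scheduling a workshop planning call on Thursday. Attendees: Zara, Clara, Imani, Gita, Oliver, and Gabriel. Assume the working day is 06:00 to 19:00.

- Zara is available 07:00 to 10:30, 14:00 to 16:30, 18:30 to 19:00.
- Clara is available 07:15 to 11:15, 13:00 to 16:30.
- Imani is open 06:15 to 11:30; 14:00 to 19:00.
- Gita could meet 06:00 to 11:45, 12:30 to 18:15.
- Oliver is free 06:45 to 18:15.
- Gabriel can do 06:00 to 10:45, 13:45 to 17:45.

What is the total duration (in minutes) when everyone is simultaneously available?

345

Zara ∩ Clara: 07:15-10:30, 14:00-16:30.
Zara ∩ Clara ∩ Imani: 07:15-10:30, 14:00-16:30.
Zara ∩ Clara ∩ Imani ∩ Gita: 07:15-10:30, 14:00-16:30.
Zara ∩ Clara ∩ Imani ∩ Gita ∩ Oliver: 07:15-10:30, 14:00-16:30.
Zara ∩ Clara ∩ Imani ∩ Gita ∩ Oliver ∩ Gabriel: 07:15-10:30, 14:00-16:30.
Summing the common windows: 195 + 150 = 345 minutes.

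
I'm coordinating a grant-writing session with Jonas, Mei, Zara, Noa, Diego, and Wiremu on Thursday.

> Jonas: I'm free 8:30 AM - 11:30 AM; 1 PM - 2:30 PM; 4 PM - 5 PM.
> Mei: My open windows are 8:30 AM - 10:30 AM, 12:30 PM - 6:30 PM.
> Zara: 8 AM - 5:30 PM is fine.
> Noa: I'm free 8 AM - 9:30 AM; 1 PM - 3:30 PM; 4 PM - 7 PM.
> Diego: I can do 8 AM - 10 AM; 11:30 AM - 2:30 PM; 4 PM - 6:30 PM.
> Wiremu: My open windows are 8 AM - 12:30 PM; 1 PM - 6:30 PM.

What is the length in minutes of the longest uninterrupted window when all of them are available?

Jonas ∩ Mei: 08:30-10:30, 13:00-14:30, 16:00-17:00.
Jonas ∩ Mei ∩ Zara: 08:30-10:30, 13:00-14:30, 16:00-17:00.
Jonas ∩ Mei ∩ Zara ∩ Noa: 08:30-09:30, 13:00-14:30, 16:00-17:00.
Jonas ∩ Mei ∩ Zara ∩ Noa ∩ Diego: 08:30-09:30, 13:00-14:30, 16:00-17:00.
Jonas ∩ Mei ∩ Zara ∩ Noa ∩ Diego ∩ Wiremu: 08:30-09:30, 13:00-14:30, 16:00-17:00.
The longest is 13:00-14:30 at 90 minutes.

90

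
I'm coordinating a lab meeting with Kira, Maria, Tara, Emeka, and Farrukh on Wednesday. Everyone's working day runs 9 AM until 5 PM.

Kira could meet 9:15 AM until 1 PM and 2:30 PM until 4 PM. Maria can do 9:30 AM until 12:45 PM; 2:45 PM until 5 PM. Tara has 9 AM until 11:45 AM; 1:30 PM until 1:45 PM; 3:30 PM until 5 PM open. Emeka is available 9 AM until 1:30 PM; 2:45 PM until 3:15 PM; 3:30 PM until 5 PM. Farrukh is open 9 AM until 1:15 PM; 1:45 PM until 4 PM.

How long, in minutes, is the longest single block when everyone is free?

135

Kira ∩ Maria: 09:30-12:45, 14:45-16:00.
Kira ∩ Maria ∩ Tara: 09:30-11:45, 15:30-16:00.
Kira ∩ Maria ∩ Tara ∩ Emeka: 09:30-11:45, 15:30-16:00.
Kira ∩ Maria ∩ Tara ∩ Emeka ∩ Farrukh: 09:30-11:45, 15:30-16:00.
So the common availability across everyone is 09:30-11:45, 15:30-16:00.
The longest is 09:30-11:45 at 135 minutes.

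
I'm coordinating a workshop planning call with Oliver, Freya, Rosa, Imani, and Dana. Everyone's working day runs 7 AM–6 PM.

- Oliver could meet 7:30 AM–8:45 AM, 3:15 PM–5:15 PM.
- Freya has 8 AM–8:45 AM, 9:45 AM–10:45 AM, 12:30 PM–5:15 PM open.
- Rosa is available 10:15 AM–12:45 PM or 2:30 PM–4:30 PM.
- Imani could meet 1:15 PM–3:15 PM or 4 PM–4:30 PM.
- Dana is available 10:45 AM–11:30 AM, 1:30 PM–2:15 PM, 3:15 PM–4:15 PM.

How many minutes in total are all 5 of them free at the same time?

15

Oliver ∩ Freya: 08:00-08:45, 15:15-17:15.
Oliver ∩ Freya ∩ Rosa: 15:15-16:30.
Oliver ∩ Freya ∩ Rosa ∩ Imani: 16:00-16:30.
Oliver ∩ Freya ∩ Rosa ∩ Imani ∩ Dana: 16:00-16:15.
Those are the intersection windows.
That's a single block of 15 minutes.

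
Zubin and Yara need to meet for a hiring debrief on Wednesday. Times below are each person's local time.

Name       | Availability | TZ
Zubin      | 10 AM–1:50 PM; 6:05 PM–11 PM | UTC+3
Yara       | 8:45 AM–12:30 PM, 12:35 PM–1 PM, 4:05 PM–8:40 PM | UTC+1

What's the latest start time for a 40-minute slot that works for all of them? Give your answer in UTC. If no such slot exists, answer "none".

Zubin in UTC: 07:00-10:50, 15:05-20:00 (subtract 3h to convert from UTC+3).
Yara in UTC: 07:45-11:30, 11:35-12:00, 15:05-19:40 (subtract 1h to convert from UTC+1).
Zubin ∩ Yara: 07:45-10:50, 15:05-19:40.
The last common window of at least 40 minutes is 15:05-19:40; a 40-minute meeting can start as late as 19:00 and still end by 19:40.

19:00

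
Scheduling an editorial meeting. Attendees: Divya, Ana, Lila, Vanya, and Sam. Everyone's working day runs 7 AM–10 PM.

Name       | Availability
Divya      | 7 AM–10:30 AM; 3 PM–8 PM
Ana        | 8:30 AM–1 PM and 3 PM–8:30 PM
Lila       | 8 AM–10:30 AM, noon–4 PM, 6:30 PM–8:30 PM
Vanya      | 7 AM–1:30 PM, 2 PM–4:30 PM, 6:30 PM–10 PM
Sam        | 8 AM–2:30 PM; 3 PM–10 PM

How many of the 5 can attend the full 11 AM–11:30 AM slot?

Ana, Vanya, and Sam can make the full 11:00-11:30 slot — that's 3.

3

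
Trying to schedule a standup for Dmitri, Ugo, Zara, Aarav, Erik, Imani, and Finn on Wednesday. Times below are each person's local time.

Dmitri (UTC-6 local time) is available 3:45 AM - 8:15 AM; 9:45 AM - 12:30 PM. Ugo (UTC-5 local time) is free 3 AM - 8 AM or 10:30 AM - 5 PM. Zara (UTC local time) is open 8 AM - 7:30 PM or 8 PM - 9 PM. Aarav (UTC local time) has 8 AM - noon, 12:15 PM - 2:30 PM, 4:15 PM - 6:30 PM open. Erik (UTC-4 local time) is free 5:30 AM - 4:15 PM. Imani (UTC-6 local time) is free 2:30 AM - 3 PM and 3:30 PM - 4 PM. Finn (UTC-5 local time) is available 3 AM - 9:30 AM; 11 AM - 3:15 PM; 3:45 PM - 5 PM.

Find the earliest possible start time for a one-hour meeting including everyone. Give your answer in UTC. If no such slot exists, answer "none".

09:45

Dmitri in UTC: 09:45-14:15, 15:45-18:30 (add 6h to convert from UTC-6).
Ugo in UTC: 08:00-13:00, 15:30-22:00 (add 5h to convert from UTC-5).
Zara in UTC: 08:00-19:30, 20:00-21:00.
Aarav in UTC: 08:00-12:00, 12:15-14:30, 16:15-18:30.
Erik in UTC: 09:30-20:15 (add 4h to convert from UTC-4).
Imani in UTC: 08:30-21:00, 21:30-22:00 (add 6h to convert from UTC-6).
Finn in UTC: 08:00-14:30, 16:00-20:15, 20:45-22:00 (add 5h to convert from UTC-5).
Dmitri ∩ Ugo: 09:45-13:00, 15:45-18:30.
Dmitri ∩ Ugo ∩ Zara: 09:45-13:00, 15:45-18:30.
Dmitri ∩ Ugo ∩ Zara ∩ Aarav: 09:45-12:00, 12:15-13:00, 16:15-18:30.
Dmitri ∩ Ugo ∩ Zara ∩ Aarav ∩ Erik: 09:45-12:00, 12:15-13:00, 16:15-18:30.
Dmitri ∩ Ugo ∩ Zara ∩ Aarav ∩ Erik ∩ Imani: 09:45-12:00, 12:15-13:00, 16:15-18:30.
Dmitri ∩ Ugo ∩ Zara ∩ Aarav ∩ Erik ∩ Imani ∩ Finn: 09:45-12:00, 12:15-13:00, 16:15-18:30.
The first common window of at least 60 minutes is 09:45-12:00, so the earliest start is 09:45.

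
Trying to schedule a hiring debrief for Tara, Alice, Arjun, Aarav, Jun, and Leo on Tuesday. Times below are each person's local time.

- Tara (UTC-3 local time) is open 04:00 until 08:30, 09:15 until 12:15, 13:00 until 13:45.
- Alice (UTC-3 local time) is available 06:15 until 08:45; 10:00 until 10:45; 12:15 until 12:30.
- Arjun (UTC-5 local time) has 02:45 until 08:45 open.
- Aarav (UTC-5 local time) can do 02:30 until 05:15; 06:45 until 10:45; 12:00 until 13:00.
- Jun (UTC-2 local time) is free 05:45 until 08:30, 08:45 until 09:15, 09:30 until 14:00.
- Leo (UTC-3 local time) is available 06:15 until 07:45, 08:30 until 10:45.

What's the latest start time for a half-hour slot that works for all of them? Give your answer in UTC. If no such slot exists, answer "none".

Tara in UTC: 07:00-11:30, 12:15-15:15, 16:00-16:45 (add 3h to convert from UTC-3).
Alice in UTC: 09:15-11:45, 13:00-13:45, 15:15-15:30 (add 3h to convert from UTC-3).
Arjun in UTC: 07:45-13:45 (add 5h to convert from UTC-5).
Aarav in UTC: 07:30-10:15, 11:45-15:45, 17:00-18:00 (add 5h to convert from UTC-5).
Jun in UTC: 07:45-10:30, 10:45-11:15, 11:30-16:00 (add 2h to convert from UTC-2).
Leo in UTC: 09:15-10:45, 11:30-13:45 (add 3h to convert from UTC-3).
Tara ∩ Alice: 09:15-11:30, 13:00-13:45.
Tara ∩ Alice ∩ Arjun: 09:15-11:30, 13:00-13:45.
Tara ∩ Alice ∩ Arjun ∩ Aarav: 09:15-10:15, 13:00-13:45.
Tara ∩ Alice ∩ Arjun ∩ Aarav ∩ Jun: 09:15-10:15, 13:00-13:45.
Tara ∩ Alice ∩ Arjun ∩ Aarav ∩ Jun ∩ Leo: 09:15-10:15, 13:00-13:45.
The last common window of at least 30 minutes is 13:00-13:45; a 30-minute meeting can start as late as 13:15 and still end by 13:45.

13:15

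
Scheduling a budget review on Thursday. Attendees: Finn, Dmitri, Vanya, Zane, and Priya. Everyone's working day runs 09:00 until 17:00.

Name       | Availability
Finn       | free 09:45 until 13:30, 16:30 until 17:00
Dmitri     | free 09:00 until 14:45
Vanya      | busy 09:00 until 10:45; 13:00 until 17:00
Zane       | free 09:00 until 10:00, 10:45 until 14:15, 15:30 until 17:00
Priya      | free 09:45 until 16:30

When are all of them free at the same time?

10:45-13:00

Finn free: 09:45-13:30, 16:30-17:00.
Dmitri free: 09:00-14:45.
Vanya free: 10:45-13:00 (invert busy blocks within the working day).
Zane free: 09:00-10:00, 10:45-14:15, 15:30-17:00.
Priya free: 09:45-16:30.
Finn ∩ Dmitri: 09:45-13:30.
Finn ∩ Dmitri ∩ Vanya: 10:45-13:00.
Finn ∩ Dmitri ∩ Vanya ∩ Zane: 10:45-13:00.
Finn ∩ Dmitri ∩ Vanya ∩ Zane ∩ Priya: 10:45-13:00.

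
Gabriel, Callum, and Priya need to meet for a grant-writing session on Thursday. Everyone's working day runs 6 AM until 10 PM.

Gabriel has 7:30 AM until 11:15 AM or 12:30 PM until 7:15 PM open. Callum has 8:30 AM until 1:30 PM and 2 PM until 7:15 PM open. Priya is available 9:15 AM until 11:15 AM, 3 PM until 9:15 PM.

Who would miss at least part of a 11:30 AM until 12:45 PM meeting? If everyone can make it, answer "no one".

Gabriel, Priya

Gabriel: not fully free for 11:30-12:45. Callum: free for 11:30-12:45. Priya: not fully free for 11:30-12:45.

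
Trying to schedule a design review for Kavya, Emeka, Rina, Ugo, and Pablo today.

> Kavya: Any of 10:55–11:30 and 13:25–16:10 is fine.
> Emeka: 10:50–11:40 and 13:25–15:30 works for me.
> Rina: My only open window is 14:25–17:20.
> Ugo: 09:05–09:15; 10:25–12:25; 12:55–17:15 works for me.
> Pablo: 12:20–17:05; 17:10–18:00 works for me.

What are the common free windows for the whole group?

14:25-15:30

Kavya ∩ Emeka: 10:55-11:30, 13:25-15:30.
Kavya ∩ Emeka ∩ Rina: 14:25-15:30.
Kavya ∩ Emeka ∩ Rina ∩ Ugo: 14:25-15:30.
Kavya ∩ Emeka ∩ Rina ∩ Ugo ∩ Pablo: 14:25-15:30.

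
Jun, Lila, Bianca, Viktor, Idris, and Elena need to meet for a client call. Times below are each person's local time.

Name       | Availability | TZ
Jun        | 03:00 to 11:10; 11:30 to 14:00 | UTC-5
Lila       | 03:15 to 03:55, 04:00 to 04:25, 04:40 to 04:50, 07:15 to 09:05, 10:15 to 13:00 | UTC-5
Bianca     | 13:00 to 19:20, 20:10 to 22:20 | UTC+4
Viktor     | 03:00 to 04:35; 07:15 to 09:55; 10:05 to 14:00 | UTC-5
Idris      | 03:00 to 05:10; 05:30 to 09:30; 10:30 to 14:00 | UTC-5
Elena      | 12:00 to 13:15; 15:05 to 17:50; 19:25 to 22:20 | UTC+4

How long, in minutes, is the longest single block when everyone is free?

95

Jun in UTC: 08:00-16:10, 16:30-19:00 (add 5h to convert from UTC-5).
Lila in UTC: 08:15-08:55, 09:00-09:25, 09:40-09:50, 12:15-14:05, 15:15-18:00 (add 5h to convert from UTC-5).
Bianca in UTC: 09:00-15:20, 16:10-18:20 (subtract 4h to convert from UTC+4).
Viktor in UTC: 08:00-09:35, 12:15-14:55, 15:05-19:00 (add 5h to convert from UTC-5).
Idris in UTC: 08:00-10:10, 10:30-14:30, 15:30-19:00 (add 5h to convert from UTC-5).
Elena in UTC: 08:00-09:15, 11:05-13:50, 15:25-18:20 (subtract 4h to convert from UTC+4).
Jun ∩ Lila: 08:15-08:55, 09:00-09:25, 09:40-09:50, 12:15-14:05, 15:15-16:10, 16:30-18:00.
Jun ∩ Lila ∩ Bianca: 09:00-09:25, 09:40-09:50, 12:15-14:05, 15:15-15:20, 16:30-18:00.
Jun ∩ Lila ∩ Bianca ∩ Viktor: 09:00-09:25, 12:15-14:05, 15:15-15:20, 16:30-18:00.
Jun ∩ Lila ∩ Bianca ∩ Viktor ∩ Idris: 09:00-09:25, 12:15-14:05, 16:30-18:00.
Jun ∩ Lila ∩ Bianca ∩ Viktor ∩ Idris ∩ Elena: 09:00-09:15, 12:15-13:50, 16:30-18:00.
The longest is 12:15-13:50 at 95 minutes.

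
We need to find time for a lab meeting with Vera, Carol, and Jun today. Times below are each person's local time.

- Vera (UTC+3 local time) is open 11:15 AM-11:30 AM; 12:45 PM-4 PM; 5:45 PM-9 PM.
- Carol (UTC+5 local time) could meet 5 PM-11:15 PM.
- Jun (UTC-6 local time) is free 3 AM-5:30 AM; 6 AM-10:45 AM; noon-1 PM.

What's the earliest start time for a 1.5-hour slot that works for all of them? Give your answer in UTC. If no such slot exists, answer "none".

14:45

Vera in UTC: 08:15-08:30, 09:45-13:00, 14:45-18:00 (subtract 3h to convert from UTC+3).
Carol in UTC: 12:00-18:15 (subtract 5h to convert from UTC+5).
Jun in UTC: 09:00-11:30, 12:00-16:45, 18:00-19:00 (add 6h to convert from UTC-6).
Vera ∩ Carol: 12:00-13:00, 14:45-18:00.
Vera ∩ Carol ∩ Jun: 12:00-13:00, 14:45-16:45.
The first common window of at least 90 minutes is 14:45-16:45, so the earliest start is 14:45.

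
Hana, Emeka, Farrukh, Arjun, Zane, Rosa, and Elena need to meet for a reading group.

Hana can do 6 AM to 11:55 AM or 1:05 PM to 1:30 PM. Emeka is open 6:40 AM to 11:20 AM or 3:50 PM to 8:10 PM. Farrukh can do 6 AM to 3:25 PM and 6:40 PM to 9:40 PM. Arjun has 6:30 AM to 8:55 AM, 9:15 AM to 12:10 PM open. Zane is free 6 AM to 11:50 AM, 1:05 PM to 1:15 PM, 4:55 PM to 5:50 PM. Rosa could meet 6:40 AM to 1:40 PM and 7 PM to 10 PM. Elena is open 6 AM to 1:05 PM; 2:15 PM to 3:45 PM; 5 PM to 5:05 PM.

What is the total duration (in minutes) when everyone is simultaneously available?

Hana ∩ Emeka: 06:40-11:20.
Hana ∩ Emeka ∩ Farrukh: 06:40-11:20.
Hana ∩ Emeka ∩ Farrukh ∩ Arjun: 06:40-08:55, 09:15-11:20.
Hana ∩ Emeka ∩ Farrukh ∩ Arjun ∩ Zane: 06:40-08:55, 09:15-11:20.
Hana ∩ Emeka ∩ Farrukh ∩ Arjun ∩ Zane ∩ Rosa: 06:40-08:55, 09:15-11:20.
Hana ∩ Emeka ∩ Farrukh ∩ Arjun ∩ Zane ∩ Rosa ∩ Elena: 06:40-08:55, 09:15-11:20.
Summing the common windows: 135 + 125 = 260 minutes.

260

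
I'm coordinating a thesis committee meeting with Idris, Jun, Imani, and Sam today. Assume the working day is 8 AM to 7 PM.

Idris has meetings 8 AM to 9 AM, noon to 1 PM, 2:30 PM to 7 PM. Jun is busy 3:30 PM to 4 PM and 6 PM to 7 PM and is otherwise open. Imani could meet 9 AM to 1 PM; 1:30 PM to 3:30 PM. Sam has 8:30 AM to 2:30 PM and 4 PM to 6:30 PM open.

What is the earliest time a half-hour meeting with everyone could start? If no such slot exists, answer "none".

Idris free: 09:00-12:00, 13:00-14:30 (invert busy blocks within the working day).
Jun free: 08:00-15:30, 16:00-18:00 (invert busy blocks within the working day).
Imani free: 09:00-13:00, 13:30-15:30.
Sam free: 08:30-14:30, 16:00-18:30.
Idris ∩ Jun: 09:00-12:00, 13:00-14:30.
Idris ∩ Jun ∩ Imani: 09:00-12:00, 13:30-14:30.
Idris ∩ Jun ∩ Imani ∩ Sam: 09:00-12:00, 13:30-14:30.
The first common window of at least 30 minutes is 09:00-12:00, so the earliest start is 09:00.

09:00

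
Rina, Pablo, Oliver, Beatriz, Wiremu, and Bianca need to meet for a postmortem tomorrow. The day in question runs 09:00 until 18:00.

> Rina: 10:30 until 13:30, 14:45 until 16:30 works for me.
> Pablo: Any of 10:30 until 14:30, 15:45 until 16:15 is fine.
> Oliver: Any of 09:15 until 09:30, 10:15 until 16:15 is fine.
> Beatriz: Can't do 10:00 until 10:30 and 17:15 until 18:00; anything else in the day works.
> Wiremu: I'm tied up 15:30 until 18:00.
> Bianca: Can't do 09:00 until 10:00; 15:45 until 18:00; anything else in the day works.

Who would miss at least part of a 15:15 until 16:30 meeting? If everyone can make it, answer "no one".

Rina free: 10:30-13:30, 14:45-16:30.
Pablo free: 10:30-14:30, 15:45-16:15.
Oliver free: 09:15-09:30, 10:15-16:15.
Beatriz free: 09:00-10:00, 10:30-17:15 (invert busy blocks within the working day).
Wiremu free: 09:00-15:30 (invert busy blocks within the working day).
Bianca free: 10:00-15:45 (invert busy blocks within the working day).
Rina: free for 15:15-16:30. Pablo: not fully free for 15:15-16:30. Oliver: not fully free for 15:15-16:30. Beatriz: free for 15:15-16:30. Wiremu: not fully free for 15:15-16:30. Bianca: not fully free for 15:15-16:30.

Bianca, Oliver, Pablo, Wiremu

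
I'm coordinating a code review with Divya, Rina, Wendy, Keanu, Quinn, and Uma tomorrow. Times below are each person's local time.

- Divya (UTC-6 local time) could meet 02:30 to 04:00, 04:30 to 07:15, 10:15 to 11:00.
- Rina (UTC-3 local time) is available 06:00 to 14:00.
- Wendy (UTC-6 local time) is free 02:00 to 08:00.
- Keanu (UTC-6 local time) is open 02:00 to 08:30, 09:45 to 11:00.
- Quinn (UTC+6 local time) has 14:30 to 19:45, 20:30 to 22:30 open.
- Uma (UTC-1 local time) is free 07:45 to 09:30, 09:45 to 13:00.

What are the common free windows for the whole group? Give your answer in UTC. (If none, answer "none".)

09:00-10:00, 10:45-13:15

Divya in UTC: 08:30-10:00, 10:30-13:15, 16:15-17:00 (add 6h to convert from UTC-6).
Rina in UTC: 09:00-17:00 (add 3h to convert from UTC-3).
Wendy in UTC: 08:00-14:00 (add 6h to convert from UTC-6).
Keanu in UTC: 08:00-14:30, 15:45-17:00 (add 6h to convert from UTC-6).
Quinn in UTC: 08:30-13:45, 14:30-16:30 (subtract 6h to convert from UTC+6).
Uma in UTC: 08:45-10:30, 10:45-14:00 (add 1h to convert from UTC-1).
Divya ∩ Rina: 09:00-10:00, 10:30-13:15, 16:15-17:00.
Divya ∩ Rina ∩ Wendy: 09:00-10:00, 10:30-13:15.
Divya ∩ Rina ∩ Wendy ∩ Keanu: 09:00-10:00, 10:30-13:15.
Divya ∩ Rina ∩ Wendy ∩ Keanu ∩ Quinn: 09:00-10:00, 10:30-13:15.
Divya ∩ Rina ∩ Wendy ∩ Keanu ∩ Quinn ∩ Uma: 09:00-10:00, 10:45-13:15.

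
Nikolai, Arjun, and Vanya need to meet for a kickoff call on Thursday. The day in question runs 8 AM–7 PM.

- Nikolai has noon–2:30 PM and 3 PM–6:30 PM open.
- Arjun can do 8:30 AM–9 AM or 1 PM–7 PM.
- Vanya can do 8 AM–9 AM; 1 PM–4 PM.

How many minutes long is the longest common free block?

90

Nikolai ∩ Arjun: 13:00-14:30, 15:00-18:30.
Nikolai ∩ Arjun ∩ Vanya: 13:00-14:30, 15:00-16:00.
The longest is 13:00-14:30 at 90 minutes.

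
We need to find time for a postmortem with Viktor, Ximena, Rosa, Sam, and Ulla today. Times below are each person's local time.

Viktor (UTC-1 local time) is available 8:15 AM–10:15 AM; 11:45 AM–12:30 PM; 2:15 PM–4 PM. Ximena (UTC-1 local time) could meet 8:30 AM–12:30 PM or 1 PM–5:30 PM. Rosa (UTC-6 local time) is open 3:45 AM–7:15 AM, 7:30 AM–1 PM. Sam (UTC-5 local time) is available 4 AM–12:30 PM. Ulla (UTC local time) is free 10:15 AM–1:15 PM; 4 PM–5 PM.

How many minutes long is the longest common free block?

Viktor in UTC: 09:15-11:15, 12:45-13:30, 15:15-17:00 (add 1h to convert from UTC-1).
Ximena in UTC: 09:30-13:30, 14:00-18:30 (add 1h to convert from UTC-1).
Rosa in UTC: 09:45-13:15, 13:30-19:00 (add 6h to convert from UTC-6).
Sam in UTC: 09:00-17:30 (add 5h to convert from UTC-5).
Ulla in UTC: 10:15-13:15, 16:00-17:00.
Viktor ∩ Ximena: 09:30-11:15, 12:45-13:30, 15:15-17:00.
Viktor ∩ Ximena ∩ Rosa: 09:45-11:15, 12:45-13:15, 15:15-17:00.
Viktor ∩ Ximena ∩ Rosa ∩ Sam: 09:45-11:15, 12:45-13:15, 15:15-17:00.
Viktor ∩ Ximena ∩ Rosa ∩ Sam ∩ Ulla: 10:15-11:15, 12:45-13:15, 16:00-17:00.
The longest is 10:15-11:15 at 60 minutes.

60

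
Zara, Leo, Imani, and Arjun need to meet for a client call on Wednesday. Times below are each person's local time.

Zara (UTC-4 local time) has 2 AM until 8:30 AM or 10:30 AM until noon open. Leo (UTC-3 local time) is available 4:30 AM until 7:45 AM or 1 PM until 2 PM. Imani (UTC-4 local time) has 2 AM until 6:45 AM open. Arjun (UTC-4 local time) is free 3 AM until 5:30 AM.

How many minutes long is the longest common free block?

Zara in UTC: 06:00-12:30, 14:30-16:00 (add 4h to convert from UTC-4).
Leo in UTC: 07:30-10:45, 16:00-17:00 (add 3h to convert from UTC-3).
Imani in UTC: 06:00-10:45 (add 4h to convert from UTC-4).
Arjun in UTC: 07:00-09:30 (add 4h to convert from UTC-4).
Zara ∩ Leo: 07:30-10:45.
Zara ∩ Leo ∩ Imani: 07:30-10:45.
Zara ∩ Leo ∩ Imani ∩ Arjun: 07:30-09:30.
The longest is 07:30-09:30 at 120 minutes.

120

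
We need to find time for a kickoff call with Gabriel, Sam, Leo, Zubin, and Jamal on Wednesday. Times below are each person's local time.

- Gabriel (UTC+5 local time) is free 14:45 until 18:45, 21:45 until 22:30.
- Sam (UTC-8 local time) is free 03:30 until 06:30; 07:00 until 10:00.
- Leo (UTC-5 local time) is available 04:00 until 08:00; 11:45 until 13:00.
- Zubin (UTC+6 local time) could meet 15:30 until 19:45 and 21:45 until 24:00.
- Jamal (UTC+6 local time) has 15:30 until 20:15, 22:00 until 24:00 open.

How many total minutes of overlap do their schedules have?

Gabriel in UTC: 09:45-13:45, 16:45-17:30 (subtract 5h to convert from UTC+5).
Sam in UTC: 11:30-14:30, 15:00-18:00 (add 8h to convert from UTC-8).
Leo in UTC: 09:00-13:00, 16:45-18:00 (add 5h to convert from UTC-5).
Zubin in UTC: 09:30-13:45, 15:45-18:00 (subtract 6h to convert from UTC+6).
Jamal in UTC: 09:30-14:15, 16:00-18:00 (subtract 6h to convert from UTC+6).
Gabriel ∩ Sam: 11:30-13:45, 16:45-17:30.
Gabriel ∩ Sam ∩ Leo: 11:30-13:00, 16:45-17:30.
Gabriel ∩ Sam ∩ Leo ∩ Zubin: 11:30-13:00, 16:45-17:30.
Gabriel ∩ Sam ∩ Leo ∩ Zubin ∩ Jamal: 11:30-13:00, 16:45-17:30.
Those are the intersection windows.
Summing the common windows: 90 + 45 = 135 minutes.

135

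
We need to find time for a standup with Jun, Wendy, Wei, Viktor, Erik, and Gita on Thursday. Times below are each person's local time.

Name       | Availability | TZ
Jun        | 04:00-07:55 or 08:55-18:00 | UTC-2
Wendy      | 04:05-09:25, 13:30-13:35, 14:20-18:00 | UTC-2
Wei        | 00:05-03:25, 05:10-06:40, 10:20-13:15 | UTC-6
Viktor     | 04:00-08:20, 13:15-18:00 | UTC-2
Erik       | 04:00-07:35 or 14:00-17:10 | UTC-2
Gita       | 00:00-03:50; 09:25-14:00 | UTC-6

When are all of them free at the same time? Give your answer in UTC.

Jun in UTC: 06:00-09:55, 10:55-20:00 (add 2h to convert from UTC-2).
Wendy in UTC: 06:05-11:25, 15:30-15:35, 16:20-20:00 (add 2h to convert from UTC-2).
Wei in UTC: 06:05-09:25, 11:10-12:40, 16:20-19:15 (add 6h to convert from UTC-6).
Viktor in UTC: 06:00-10:20, 15:15-20:00 (add 2h to convert from UTC-2).
Erik in UTC: 06:00-09:35, 16:00-19:10 (add 2h to convert from UTC-2).
Gita in UTC: 06:00-09:50, 15:25-20:00 (add 6h to convert from UTC-6).
Jun ∩ Wendy: 06:05-09:55, 10:55-11:25, 15:30-15:35, 16:20-20:00.
Jun ∩ Wendy ∩ Wei: 06:05-09:25, 11:10-11:25, 16:20-19:15.
Jun ∩ Wendy ∩ Wei ∩ Viktor: 06:05-09:25, 16:20-19:15.
Jun ∩ Wendy ∩ Wei ∩ Viktor ∩ Erik: 06:05-09:25, 16:20-19:10.
Jun ∩ Wendy ∩ Wei ∩ Viktor ∩ Erik ∩ Gita: 06:05-09:25, 16:20-19:10.
Those are the intersection windows.

06:05-09:25, 16:20-19:10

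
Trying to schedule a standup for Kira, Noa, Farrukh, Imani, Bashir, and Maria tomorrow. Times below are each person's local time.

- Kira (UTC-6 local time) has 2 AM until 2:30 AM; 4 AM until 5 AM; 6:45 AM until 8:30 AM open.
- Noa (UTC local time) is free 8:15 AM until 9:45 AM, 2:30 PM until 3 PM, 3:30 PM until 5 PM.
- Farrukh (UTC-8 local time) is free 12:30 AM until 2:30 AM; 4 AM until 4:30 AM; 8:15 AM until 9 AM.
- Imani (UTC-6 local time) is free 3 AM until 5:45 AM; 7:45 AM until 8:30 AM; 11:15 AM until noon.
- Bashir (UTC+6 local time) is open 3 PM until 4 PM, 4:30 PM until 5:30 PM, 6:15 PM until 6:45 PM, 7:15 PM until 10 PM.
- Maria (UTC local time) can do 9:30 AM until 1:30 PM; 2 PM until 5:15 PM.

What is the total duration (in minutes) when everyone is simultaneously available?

0

Kira in UTC: 08:00-08:30, 10:00-11:00, 12:45-14:30 (add 6h to convert from UTC-6).
Noa in UTC: 08:15-09:45, 14:30-15:00, 15:30-17:00.
Farrukh in UTC: 08:30-10:30, 12:00-12:30, 16:15-17:00 (add 8h to convert from UTC-8).
Imani in UTC: 09:00-11:45, 13:45-14:30, 17:15-18:00 (add 6h to convert from UTC-6).
Bashir in UTC: 09:00-10:00, 10:30-11:30, 12:15-12:45, 13:15-16:00 (subtract 6h to convert from UTC+6).
Maria in UTC: 09:30-13:30, 14:00-17:15.
Kira ∩ Noa: 08:15-08:30.
Kira ∩ Noa ∩ Farrukh: ∅.
Kira ∩ Noa ∩ Farrukh ∩ Imani: ∅.
Kira ∩ Noa ∩ Farrukh ∩ Imani ∩ Bashir: ∅.
Kira ∩ Noa ∩ Farrukh ∩ Imani ∩ Bashir ∩ Maria: ∅.
There is no time when everyone is free.
There is no common window, so the total is 0 minutes.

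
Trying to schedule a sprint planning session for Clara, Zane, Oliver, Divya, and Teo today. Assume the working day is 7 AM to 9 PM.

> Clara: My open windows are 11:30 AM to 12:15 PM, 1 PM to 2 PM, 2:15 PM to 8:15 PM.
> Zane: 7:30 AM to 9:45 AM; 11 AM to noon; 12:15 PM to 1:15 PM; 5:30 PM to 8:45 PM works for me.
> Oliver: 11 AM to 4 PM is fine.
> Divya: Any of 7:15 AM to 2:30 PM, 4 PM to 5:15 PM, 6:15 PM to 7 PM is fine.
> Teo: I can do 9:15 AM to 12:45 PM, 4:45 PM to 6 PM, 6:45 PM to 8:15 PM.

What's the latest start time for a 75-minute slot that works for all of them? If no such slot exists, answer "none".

none

Clara ∩ Zane: 11:30-12:00, 13:00-13:15, 17:30-20:15.
Clara ∩ Zane ∩ Oliver: 11:30-12:00, 13:00-13:15.
Clara ∩ Zane ∩ Oliver ∩ Divya: 11:30-12:00, 13:00-13:15.
Clara ∩ Zane ∩ Oliver ∩ Divya ∩ Teo: 11:30-12:00.
So the common availability across everyone is 11:30-12:00.
No common window is at least 75 minutes long.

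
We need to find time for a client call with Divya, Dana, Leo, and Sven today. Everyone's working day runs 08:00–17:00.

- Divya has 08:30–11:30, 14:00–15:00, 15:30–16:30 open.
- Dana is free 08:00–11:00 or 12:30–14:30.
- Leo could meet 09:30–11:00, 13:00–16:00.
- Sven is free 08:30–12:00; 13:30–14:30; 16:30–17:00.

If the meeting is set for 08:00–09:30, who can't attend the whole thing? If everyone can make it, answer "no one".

Divya, Leo, Sven

Divya: not fully free for 08:00-09:30. Dana: free for 08:00-09:30. Leo: not fully free for 08:00-09:30. Sven: not fully free for 08:00-09:30.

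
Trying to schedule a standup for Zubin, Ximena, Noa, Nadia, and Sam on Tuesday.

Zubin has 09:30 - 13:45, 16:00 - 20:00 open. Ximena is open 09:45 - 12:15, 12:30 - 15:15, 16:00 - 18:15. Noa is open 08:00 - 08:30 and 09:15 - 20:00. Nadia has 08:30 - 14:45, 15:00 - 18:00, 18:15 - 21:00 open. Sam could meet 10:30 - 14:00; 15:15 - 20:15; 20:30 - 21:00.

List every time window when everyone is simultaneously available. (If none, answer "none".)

10:30-12:15, 12:30-13:45, 16:00-18:00

Zubin ∩ Ximena: 09:45-12:15, 12:30-13:45, 16:00-18:15.
Zubin ∩ Ximena ∩ Noa: 09:45-12:15, 12:30-13:45, 16:00-18:15.
Zubin ∩ Ximena ∩ Noa ∩ Nadia: 09:45-12:15, 12:30-13:45, 16:00-18:00.
Zubin ∩ Ximena ∩ Noa ∩ Nadia ∩ Sam: 10:30-12:15, 12:30-13:45, 16:00-18:00.
So the common availability across everyone is 10:30-12:15, 12:30-13:45, 16:00-18:00.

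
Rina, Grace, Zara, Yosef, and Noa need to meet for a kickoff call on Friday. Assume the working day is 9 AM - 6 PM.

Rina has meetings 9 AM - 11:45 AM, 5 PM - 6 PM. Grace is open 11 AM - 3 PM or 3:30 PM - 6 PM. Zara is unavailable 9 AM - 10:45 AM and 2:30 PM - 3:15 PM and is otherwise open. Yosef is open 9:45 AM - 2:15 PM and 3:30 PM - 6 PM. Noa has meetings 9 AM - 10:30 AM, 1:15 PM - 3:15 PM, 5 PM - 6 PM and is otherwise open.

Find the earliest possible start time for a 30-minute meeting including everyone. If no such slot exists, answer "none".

Rina free: 11:45-17:00 (invert busy blocks within the working day).
Grace free: 11:00-15:00, 15:30-18:00.
Zara free: 10:45-14:30, 15:15-18:00 (invert busy blocks within the working day).
Yosef free: 09:45-14:15, 15:30-18:00.
Noa free: 10:30-13:15, 15:15-17:00 (invert busy blocks within the working day).
Rina ∩ Grace: 11:45-15:00, 15:30-17:00.
Rina ∩ Grace ∩ Zara: 11:45-14:30, 15:30-17:00.
Rina ∩ Grace ∩ Zara ∩ Yosef: 11:45-14:15, 15:30-17:00.
Rina ∩ Grace ∩ Zara ∩ Yosef ∩ Noa: 11:45-13:15, 15:30-17:00.
The first common window of at least 30 minutes is 11:45-13:15, so the earliest start is 11:45.

11:45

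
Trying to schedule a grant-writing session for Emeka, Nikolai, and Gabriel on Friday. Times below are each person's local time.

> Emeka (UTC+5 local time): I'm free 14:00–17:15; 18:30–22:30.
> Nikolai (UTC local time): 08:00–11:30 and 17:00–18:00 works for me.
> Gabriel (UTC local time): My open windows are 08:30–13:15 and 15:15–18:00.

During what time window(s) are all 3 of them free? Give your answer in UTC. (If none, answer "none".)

09:00-11:30, 17:00-17:30

Emeka in UTC: 09:00-12:15, 13:30-17:30 (subtract 5h to convert from UTC+5).
Nikolai in UTC: 08:00-11:30, 17:00-18:00.
Gabriel in UTC: 08:30-13:15, 15:15-18:00.
Emeka ∩ Nikolai: 09:00-11:30, 17:00-17:30.
Emeka ∩ Nikolai ∩ Gabriel: 09:00-11:30, 17:00-17:30.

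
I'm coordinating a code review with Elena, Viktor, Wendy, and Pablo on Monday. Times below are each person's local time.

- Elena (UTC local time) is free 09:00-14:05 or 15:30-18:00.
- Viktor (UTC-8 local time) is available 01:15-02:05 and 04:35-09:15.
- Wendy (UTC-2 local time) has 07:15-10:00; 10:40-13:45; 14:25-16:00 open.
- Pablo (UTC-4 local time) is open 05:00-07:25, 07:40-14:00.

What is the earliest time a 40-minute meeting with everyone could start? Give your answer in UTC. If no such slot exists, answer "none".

Elena in UTC: 09:00-14:05, 15:30-18:00.
Viktor in UTC: 09:15-10:05, 12:35-17:15 (add 8h to convert from UTC-8).
Wendy in UTC: 09:15-12:00, 12:40-15:45, 16:25-18:00 (add 2h to convert from UTC-2).
Pablo in UTC: 09:00-11:25, 11:40-18:00 (add 4h to convert from UTC-4).
Elena ∩ Viktor: 09:15-10:05, 12:35-14:05, 15:30-17:15.
Elena ∩ Viktor ∩ Wendy: 09:15-10:05, 12:40-14:05, 15:30-15:45, 16:25-17:15.
Elena ∩ Viktor ∩ Wendy ∩ Pablo: 09:15-10:05, 12:40-14:05, 15:30-15:45, 16:25-17:15.
Those are the intersection windows.
The first common window of at least 40 minutes is 09:15-10:05, so the earliest start is 09:15.

09:15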